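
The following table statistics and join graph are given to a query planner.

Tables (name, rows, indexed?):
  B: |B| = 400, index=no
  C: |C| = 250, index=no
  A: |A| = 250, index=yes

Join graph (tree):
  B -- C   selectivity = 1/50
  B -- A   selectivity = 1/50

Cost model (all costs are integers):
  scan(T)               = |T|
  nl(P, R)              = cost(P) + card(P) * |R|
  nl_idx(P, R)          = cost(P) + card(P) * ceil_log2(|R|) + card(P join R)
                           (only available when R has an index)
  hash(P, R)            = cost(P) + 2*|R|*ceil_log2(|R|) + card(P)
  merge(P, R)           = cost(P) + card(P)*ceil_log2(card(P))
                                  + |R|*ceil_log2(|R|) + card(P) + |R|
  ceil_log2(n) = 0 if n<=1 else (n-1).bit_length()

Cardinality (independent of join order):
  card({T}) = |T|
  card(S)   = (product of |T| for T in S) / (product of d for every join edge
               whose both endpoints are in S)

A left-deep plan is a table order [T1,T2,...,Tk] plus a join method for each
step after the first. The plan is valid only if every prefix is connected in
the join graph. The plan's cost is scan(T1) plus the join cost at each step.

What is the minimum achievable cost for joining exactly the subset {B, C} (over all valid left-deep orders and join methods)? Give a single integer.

4800

Selinger DP over subsets of {B,C}:
  {B}: scan cost=400, card=400
  {C}: scan cost=250, card=250
  {BC}: card=2000; try (C,hash)→4800, (B,merge)→6500, (C,merge)→6650, (B,hash)→7700, (B,nl)→100250, (C,nl)→100400; best=4800 via (C,hash)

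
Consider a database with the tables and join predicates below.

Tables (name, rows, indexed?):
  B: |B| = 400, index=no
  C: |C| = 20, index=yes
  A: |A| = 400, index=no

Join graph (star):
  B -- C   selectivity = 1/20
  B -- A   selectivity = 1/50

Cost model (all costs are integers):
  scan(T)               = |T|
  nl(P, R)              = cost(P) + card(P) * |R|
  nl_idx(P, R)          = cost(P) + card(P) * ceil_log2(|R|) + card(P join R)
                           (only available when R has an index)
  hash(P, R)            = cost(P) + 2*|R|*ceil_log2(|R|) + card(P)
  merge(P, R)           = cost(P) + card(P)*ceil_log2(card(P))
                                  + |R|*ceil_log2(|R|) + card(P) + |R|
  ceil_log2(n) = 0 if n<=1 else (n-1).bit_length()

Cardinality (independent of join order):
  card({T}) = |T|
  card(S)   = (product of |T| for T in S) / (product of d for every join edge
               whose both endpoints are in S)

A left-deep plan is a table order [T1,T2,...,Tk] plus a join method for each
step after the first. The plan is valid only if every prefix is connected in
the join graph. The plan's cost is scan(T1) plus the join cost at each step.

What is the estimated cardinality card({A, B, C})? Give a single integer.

Tables in S: A(400), B(400), C(20)
Edges inside S: B-C(d=20), B-A(d=50)
numerator = 400 * 400 * 20 = 3200000
denominator = 20 * 50 = 1000
card(S) = 3200000 / 1000 = 3200

3200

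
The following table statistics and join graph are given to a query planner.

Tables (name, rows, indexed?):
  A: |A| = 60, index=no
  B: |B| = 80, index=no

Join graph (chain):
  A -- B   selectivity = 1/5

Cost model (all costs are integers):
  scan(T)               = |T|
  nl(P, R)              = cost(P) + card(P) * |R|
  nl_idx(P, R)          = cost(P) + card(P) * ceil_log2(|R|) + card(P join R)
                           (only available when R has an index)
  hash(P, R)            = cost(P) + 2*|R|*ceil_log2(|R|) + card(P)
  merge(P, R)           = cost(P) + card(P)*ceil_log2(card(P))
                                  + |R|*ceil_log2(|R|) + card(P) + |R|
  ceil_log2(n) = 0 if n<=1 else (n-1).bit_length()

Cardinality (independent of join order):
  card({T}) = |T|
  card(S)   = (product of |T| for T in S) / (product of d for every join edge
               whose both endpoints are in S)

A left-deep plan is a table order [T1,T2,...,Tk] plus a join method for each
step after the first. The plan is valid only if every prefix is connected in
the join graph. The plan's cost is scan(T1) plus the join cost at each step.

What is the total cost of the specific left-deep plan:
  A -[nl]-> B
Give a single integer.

step 1: scan A: cost=60, card=60
step 2: join B via nl
    card(P join B) = 60*80/(5) = 960
    cost = 60 + 60*80 = 4860

4860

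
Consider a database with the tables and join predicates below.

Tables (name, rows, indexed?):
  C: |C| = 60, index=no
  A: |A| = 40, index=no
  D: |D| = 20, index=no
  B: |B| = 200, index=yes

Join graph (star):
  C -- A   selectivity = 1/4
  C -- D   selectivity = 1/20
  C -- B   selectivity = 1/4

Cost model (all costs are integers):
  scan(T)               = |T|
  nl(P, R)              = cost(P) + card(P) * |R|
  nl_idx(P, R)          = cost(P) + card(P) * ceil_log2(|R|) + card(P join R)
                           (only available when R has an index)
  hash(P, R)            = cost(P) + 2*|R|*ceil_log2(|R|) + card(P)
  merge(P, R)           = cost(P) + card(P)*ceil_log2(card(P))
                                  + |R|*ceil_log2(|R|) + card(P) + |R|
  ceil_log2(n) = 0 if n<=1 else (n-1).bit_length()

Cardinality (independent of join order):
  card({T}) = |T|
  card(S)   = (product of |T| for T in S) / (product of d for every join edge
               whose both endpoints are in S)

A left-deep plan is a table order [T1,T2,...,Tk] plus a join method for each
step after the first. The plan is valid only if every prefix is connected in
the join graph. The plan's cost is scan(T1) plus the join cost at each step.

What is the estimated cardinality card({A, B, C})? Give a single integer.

Tables in S: A(40), B(200), C(60)
Edges inside S: C-A(d=4), C-B(d=4)
numerator = 40 * 200 * 60 = 480000
denominator = 4 * 4 = 16
card(S) = 480000 / 16 = 30000

30000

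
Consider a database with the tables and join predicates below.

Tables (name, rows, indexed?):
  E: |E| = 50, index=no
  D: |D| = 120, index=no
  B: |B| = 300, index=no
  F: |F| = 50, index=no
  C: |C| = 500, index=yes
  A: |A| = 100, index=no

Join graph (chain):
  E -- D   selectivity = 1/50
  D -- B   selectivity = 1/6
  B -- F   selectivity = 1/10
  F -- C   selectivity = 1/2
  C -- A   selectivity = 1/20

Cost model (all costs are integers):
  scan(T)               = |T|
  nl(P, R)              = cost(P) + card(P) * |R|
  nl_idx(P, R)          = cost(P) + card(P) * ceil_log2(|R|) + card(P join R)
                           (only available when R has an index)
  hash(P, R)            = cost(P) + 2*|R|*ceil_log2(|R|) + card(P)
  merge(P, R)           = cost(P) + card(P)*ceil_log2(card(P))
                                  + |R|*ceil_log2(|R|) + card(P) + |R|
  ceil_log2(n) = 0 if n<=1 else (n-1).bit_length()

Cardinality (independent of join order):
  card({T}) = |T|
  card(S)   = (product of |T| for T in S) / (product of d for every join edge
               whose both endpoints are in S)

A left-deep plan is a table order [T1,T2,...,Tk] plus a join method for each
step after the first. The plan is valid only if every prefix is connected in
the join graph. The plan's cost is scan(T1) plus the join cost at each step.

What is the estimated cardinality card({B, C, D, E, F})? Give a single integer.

Tables in S: B(300), C(500), D(120), E(50), F(50)
Edges inside S: E-D(d=50), D-B(d=6), B-F(d=10), F-C(d=2)
numerator = 300 * 500 * 120 * 50 * 50 = 45000000000
denominator = 50 * 6 * 10 * 2 = 6000
card(S) = 45000000000 / 6000 = 7500000

7500000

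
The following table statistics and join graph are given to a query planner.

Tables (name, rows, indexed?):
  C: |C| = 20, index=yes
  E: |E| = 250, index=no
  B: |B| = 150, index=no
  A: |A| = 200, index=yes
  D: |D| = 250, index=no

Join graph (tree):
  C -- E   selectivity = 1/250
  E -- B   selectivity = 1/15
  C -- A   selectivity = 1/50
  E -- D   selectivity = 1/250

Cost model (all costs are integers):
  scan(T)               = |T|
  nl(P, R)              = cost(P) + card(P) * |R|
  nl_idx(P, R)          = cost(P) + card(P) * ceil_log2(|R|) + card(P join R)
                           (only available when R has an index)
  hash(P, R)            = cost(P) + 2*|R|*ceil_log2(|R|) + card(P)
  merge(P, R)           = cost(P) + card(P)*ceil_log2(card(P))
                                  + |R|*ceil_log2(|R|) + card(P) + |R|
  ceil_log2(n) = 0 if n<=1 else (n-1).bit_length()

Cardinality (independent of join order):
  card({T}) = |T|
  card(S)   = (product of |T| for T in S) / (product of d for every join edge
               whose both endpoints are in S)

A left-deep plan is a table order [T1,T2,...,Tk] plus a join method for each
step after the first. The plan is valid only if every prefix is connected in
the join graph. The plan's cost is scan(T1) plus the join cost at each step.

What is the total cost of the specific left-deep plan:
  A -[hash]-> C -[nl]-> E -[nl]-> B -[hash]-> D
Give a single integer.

37400

step 1: scan A: cost=200, card=200
step 2: join C via hash
    card(P join C) = 200*20/(50) = 80
    cost = 200 + 2*20*5 + 200 = 600
step 3: join E via nl
    card(P join E) = 80*250/(250) = 80
    cost = 600 + 80*250 = 20600
step 4: join B via nl
    card(P join B) = 80*150/(15) = 800
    cost = 20600 + 80*150 = 32600
step 5: join D via hash
    card(P join D) = 800*250/(250) = 800
    cost = 32600 + 2*250*8 + 800 = 37400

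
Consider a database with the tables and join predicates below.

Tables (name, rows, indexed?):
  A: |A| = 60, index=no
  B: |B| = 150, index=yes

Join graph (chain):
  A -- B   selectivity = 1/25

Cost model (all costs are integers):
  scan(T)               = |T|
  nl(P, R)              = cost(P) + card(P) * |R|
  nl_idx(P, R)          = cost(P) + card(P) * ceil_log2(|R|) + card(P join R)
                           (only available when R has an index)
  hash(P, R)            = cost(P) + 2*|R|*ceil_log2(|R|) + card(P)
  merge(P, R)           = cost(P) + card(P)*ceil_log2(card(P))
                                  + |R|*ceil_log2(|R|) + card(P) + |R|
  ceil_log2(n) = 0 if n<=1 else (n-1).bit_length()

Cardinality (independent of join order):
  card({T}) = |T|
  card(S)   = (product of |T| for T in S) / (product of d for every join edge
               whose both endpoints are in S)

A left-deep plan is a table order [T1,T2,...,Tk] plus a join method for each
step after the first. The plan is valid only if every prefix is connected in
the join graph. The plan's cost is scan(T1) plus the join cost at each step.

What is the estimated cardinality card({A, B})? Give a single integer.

360

Tables in S: A(60), B(150)
Edges inside S: A-B(d=25)
numerator = 60 * 150 = 9000
denominator = 25 = 25
card(S) = 9000 / 25 = 360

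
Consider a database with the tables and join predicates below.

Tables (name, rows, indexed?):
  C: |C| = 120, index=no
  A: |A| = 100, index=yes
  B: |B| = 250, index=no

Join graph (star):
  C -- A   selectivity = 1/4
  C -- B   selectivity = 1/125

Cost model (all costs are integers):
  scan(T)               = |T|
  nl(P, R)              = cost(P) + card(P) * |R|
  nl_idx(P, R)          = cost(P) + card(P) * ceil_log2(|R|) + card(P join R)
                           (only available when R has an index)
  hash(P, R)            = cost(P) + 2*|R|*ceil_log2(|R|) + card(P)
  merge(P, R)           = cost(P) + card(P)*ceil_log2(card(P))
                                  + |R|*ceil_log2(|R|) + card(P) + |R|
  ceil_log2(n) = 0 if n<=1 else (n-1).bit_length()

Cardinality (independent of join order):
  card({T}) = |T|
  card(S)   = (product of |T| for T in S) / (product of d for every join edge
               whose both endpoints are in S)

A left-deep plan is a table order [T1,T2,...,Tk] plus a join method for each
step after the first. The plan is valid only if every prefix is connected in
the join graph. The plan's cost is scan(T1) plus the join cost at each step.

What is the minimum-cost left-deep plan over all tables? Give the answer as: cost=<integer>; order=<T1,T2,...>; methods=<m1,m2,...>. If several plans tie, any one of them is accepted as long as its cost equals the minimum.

cost=3820; order=B,C,A; methods=hash,hash

Selinger DP (subsets sized 1..n):
  {C}: scan cost=120, card=120
  {A}: scan cost=100, card=100
  {B}: scan cost=250, card=250
  {AC}: card=3000; try (A,hash)→1640, (C,merge)→1860, (C,hash)→1880, (A,merge)→1880, (A,nl_idx)→3960, (C,nl)→12100 …(+1); best=1640 via (A,hash)
  {BC}: card=240; try (C,hash)→2180, (B,merge)→3330, (C,merge)→3460, (B,hash)→4240, (B,nl)→30120, (C,nl)→30250; best=2180 via (C,hash)
  {ABC}: card=6000; try (A,hash)→3820, (A,merge)→5140, (B,hash)→8640, (A,nl_idx)→9860, (A,nl)→26180, (B,merge)→42890 …(+1); best=3820 via (A,hash)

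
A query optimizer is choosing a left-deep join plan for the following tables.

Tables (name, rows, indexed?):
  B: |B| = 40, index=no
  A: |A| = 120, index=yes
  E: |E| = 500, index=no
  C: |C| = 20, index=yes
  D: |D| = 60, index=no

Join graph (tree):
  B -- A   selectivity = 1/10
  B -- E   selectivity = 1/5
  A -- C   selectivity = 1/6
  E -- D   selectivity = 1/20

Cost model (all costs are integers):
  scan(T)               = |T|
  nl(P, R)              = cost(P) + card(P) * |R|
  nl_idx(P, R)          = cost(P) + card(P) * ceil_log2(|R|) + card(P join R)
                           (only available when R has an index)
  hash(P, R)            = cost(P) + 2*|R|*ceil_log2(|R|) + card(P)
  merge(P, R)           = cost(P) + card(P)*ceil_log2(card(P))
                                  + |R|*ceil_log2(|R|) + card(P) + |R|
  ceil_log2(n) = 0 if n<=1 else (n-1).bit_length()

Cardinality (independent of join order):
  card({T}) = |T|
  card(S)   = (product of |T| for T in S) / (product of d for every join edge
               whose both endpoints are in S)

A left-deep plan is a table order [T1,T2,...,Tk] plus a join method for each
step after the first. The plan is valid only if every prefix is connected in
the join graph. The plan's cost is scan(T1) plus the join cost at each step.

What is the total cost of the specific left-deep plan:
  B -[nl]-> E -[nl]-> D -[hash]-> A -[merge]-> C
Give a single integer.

step 1: scan B: cost=40, card=40
step 2: join E via nl
    card(P join E) = 40*500/(5) = 4000
    cost = 40 + 40*500 = 20040
step 3: join D via nl
    card(P join D) = 4000*60/(20) = 12000
    cost = 20040 + 4000*60 = 260040
step 4: join A via hash
    card(P join A) = 12000*120/(10) = 144000
    cost = 260040 + 2*120*7 + 12000 = 273720
step 5: join C via merge
    card(P join C) = 144000*20/(6) = 480000
    cost = 273720 + 144000*18 + 20*5 + 144000 + 20 = 3009840

3009840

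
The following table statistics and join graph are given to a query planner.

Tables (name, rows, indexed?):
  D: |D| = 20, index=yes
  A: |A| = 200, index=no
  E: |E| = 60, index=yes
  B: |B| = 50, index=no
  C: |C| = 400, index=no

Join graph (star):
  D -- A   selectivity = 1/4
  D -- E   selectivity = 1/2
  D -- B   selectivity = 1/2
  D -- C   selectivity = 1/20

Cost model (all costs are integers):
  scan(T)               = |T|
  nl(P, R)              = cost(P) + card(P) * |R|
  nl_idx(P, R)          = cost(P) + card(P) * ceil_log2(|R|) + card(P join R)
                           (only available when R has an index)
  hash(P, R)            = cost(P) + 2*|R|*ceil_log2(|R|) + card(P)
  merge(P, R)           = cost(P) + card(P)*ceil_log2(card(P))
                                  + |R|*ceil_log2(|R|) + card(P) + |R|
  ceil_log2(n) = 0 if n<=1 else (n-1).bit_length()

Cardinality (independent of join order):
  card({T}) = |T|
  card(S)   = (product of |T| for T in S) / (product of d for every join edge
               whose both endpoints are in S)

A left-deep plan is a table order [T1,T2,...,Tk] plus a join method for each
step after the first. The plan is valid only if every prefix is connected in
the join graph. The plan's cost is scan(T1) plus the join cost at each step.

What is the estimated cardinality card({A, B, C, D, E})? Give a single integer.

Tables in S: A(200), B(50), C(400), D(20), E(60)
Edges inside S: D-A(d=4), D-E(d=2), D-B(d=2), D-C(d=20)
numerator = 200 * 50 * 400 * 20 * 60 = 4800000000
denominator = 4 * 2 * 2 * 20 = 320
card(S) = 4800000000 / 320 = 15000000

15000000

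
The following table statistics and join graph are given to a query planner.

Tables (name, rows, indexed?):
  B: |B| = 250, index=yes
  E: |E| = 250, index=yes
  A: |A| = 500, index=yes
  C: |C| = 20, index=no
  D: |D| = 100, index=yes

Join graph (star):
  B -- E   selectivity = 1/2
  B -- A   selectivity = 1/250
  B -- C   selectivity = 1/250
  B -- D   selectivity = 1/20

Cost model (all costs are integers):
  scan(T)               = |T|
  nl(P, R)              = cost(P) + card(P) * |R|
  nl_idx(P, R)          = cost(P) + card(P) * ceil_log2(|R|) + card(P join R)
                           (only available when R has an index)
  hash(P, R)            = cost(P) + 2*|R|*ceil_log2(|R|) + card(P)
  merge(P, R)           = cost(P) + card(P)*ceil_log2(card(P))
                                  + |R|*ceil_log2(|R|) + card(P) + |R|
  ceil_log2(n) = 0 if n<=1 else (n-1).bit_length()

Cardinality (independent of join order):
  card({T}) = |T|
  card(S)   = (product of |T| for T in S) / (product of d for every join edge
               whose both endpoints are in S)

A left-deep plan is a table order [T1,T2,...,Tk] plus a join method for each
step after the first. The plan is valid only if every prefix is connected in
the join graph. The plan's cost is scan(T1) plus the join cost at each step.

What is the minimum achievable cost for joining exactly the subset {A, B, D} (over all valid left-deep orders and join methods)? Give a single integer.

Selinger DP over subsets of {A,B,D}:
  {B}: scan cost=250, card=250
  {A}: scan cost=500, card=500
  {D}: scan cost=100, card=100
  {AB}: card=500; try (A,nl_idx)→3000, (B,hash)→5000, (B,nl_idx)→5000, (A,merge)→7500, (B,merge)→7750, (A,hash)→9500 …(+2); best=3000 via (A,nl_idx)
  {BD}: card=1250; try (D,hash)→1900, (B,nl_idx)→2150, (B,merge)→3150, (D,nl_idx)→3250, (D,merge)→3300, (B,hash)→4200 …(+2); best=1900 via (D,hash)
  {ABD}: card=2500; try (D,hash)→4900, (D,merge)→8800, (D,nl_idx)→9000, (A,hash)→12150, (A,nl_idx)→15650, (A,merge)→21900 …(+2); best=4900 via (D,hash)

4900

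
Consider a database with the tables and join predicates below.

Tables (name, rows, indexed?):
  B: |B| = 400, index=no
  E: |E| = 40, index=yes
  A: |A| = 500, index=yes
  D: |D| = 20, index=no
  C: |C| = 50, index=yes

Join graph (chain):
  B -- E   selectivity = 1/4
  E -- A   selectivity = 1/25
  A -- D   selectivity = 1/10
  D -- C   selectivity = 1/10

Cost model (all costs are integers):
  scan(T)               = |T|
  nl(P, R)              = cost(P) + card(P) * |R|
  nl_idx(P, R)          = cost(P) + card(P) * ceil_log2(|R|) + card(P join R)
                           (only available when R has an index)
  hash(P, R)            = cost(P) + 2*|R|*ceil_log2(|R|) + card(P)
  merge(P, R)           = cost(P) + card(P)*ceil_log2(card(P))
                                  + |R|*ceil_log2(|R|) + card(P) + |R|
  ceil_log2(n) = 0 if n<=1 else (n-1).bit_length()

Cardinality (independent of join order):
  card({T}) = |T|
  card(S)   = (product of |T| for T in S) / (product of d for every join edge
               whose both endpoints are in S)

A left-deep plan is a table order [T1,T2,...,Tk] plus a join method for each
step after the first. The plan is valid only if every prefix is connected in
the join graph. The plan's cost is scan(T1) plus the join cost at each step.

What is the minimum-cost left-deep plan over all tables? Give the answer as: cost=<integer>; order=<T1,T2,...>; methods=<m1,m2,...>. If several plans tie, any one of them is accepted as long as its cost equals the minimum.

Selinger DP (subsets sized 1..n):
  {B}: scan cost=400, card=400
  {E}: scan cost=40, card=40
  {A}: scan cost=500, card=500
  {D}: scan cost=20, card=20
  {C}: scan cost=50, card=50
  {BE}: card=4000; try (E,hash)→1280, (B,merge)→4320, (E,merge)→4680, (E,nl_idx)→6800, (B,hash)→7280, (B,nl)→16040 …(+1); best=1280 via (E,hash)
  {AE}: card=800; try (A,nl_idx)→1200, (E,hash)→1480, (E,nl_idx)→4300, (A,merge)→5320, (E,merge)→5780, (A,hash)→9080 …(+2); best=1200 via (A,nl_idx)
  {AD}: card=1000; try (D,hash)→1200, (A,nl_idx)→1200, (A,merge)→5140, (D,merge)→5620, (A,hash)→9040, (A,nl)→10020 …(+1); best=1200 via (D,hash)
  {CD}: card=100; try (C,nl_idx)→240, (D,hash)→300, (C,merge)→490, (D,merge)→520, (C,hash)→640, (C,nl)→1020 …(+1); best=240 via (C,nl_idx)
  {ABE}: card=80000; try (B,hash)→9200, (B,merge)→14000, (A,hash)→14280, (A,merge)→58280, (A,nl_idx)→117280, (B,nl)→321200 …(+1); best=9200 via (B,hash)
  {ADE}: card=1600; try (D,hash)→2200, (E,hash)→2680, (E,nl_idx)→8800, (D,merge)→10120, (E,merge)→12480, (D,nl)→17200 …(+1); best=2200 via (D,hash)
  {ACD}: card=5000; try (C,hash)→2800, (A,merge)→6040, (A,nl_idx)→6140, (A,hash)→9340, (C,nl_idx)→12200, (C,merge)→12550 …(+2); best=2800 via (C,hash)
  {ABDE}: card=160000; try (B,hash)→11000, (B,merge)→25400, (D,hash)→89400, (B,nl)→642200, (D,merge)→1449320, (D,nl)→1609200; best=11000 via (B,hash)
  {ACDE}: card=8000; try (C,hash)→4400, (E,hash)→8280, (C,nl_idx)→19800, (C,merge)→21750, (E,nl_idx)→40800, (E,merge)→73080 …(+2); best=4400 via (C,hash)
  {ABCDE}: card=800000; try (B,hash)→19600, (B,merge)→120400, (C,hash)→171600, (C,nl_idx)→1771000, (C,merge)→3051350, (B,nl)→3204400 …(+1); best=19600 via (B,hash)

cost=19600; order=E,A,D,C,B; methods=nl_idx,hash,hash,hash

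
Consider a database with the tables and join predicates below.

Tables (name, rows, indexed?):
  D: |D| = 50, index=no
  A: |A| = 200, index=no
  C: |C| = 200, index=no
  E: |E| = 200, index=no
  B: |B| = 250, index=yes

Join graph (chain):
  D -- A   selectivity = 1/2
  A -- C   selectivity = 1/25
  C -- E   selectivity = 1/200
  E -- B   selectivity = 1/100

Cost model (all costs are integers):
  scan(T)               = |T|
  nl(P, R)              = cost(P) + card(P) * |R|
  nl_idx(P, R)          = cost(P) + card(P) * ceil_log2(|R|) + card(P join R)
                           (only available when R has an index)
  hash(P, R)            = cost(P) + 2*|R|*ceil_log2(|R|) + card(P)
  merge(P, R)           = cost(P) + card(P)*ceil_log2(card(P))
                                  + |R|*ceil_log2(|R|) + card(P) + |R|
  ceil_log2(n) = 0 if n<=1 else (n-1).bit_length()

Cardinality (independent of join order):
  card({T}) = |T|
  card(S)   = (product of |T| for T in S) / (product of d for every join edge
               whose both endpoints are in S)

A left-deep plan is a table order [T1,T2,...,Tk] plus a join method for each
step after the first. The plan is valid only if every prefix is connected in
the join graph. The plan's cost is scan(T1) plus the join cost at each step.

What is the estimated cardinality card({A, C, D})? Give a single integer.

Tables in S: A(200), C(200), D(50)
Edges inside S: D-A(d=2), A-C(d=25)
numerator = 200 * 200 * 50 = 2000000
denominator = 2 * 25 = 50
card(S) = 2000000 / 50 = 40000

40000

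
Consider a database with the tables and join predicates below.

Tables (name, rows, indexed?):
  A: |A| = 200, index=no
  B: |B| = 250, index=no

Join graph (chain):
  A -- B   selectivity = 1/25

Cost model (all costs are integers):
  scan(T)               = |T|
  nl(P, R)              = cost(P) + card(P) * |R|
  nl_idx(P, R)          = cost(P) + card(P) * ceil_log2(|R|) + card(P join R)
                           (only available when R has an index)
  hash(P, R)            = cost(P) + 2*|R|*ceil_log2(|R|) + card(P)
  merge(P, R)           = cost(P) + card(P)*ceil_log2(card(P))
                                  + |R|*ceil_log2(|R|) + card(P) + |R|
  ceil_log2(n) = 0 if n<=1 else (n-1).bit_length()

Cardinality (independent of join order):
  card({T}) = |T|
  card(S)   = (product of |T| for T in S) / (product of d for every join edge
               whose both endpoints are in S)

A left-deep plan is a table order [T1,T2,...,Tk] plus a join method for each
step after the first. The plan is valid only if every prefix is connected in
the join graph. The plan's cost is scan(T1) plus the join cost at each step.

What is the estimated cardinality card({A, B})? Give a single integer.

2000

Tables in S: A(200), B(250)
Edges inside S: A-B(d=25)
numerator = 200 * 250 = 50000
denominator = 25 = 25
card(S) = 50000 / 25 = 2000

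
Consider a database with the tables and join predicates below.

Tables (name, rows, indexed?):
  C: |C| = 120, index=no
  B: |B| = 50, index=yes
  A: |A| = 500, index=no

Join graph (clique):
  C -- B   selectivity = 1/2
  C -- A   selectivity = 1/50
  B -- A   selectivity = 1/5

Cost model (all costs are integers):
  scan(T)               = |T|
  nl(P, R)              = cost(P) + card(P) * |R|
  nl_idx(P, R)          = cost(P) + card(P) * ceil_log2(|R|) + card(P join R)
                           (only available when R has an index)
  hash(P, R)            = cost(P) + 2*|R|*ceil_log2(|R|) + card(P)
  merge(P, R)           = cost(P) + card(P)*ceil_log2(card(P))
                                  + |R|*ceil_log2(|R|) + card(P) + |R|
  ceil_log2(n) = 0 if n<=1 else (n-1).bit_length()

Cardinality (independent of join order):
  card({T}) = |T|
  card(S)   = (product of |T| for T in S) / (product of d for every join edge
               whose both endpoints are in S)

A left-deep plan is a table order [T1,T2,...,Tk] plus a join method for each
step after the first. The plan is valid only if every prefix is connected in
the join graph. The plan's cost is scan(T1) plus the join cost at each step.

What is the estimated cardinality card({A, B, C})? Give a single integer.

Tables in S: A(500), B(50), C(120)
Edges inside S: C-B(d=2), C-A(d=50), B-A(d=5)
numerator = 500 * 50 * 120 = 3000000
denominator = 2 * 50 * 5 = 500
card(S) = 3000000 / 500 = 6000

6000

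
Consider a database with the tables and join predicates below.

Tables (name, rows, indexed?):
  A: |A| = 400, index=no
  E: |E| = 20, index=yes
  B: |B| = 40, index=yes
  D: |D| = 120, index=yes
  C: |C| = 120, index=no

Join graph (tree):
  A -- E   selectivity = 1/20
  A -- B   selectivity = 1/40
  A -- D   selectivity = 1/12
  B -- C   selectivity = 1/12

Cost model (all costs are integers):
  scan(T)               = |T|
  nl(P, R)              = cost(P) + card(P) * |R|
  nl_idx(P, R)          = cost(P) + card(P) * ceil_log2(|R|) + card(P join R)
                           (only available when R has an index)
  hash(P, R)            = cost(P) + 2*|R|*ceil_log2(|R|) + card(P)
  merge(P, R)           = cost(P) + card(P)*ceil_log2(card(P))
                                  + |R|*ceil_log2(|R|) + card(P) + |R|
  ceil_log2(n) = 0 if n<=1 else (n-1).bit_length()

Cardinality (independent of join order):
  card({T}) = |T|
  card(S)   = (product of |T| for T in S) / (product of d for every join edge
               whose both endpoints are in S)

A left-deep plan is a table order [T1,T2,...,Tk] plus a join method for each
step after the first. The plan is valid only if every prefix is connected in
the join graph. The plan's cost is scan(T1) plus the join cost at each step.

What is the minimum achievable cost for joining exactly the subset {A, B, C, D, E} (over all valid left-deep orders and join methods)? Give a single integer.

9640

Selinger DP over subsets of {A,B,C,D,E}:
  {A}: scan cost=400, card=400
  {E}: scan cost=20, card=20
  {B}: scan cost=40, card=40
  {D}: scan cost=120, card=120
  {C}: scan cost=120, card=120
  {AE}: card=400; try (E,hash)→1000, (E,nl_idx)→2800, (A,merge)→4140, (E,merge)→4520, (A,hash)→7240, (A,nl)→8020 …(+1); best=1000 via (E,hash)
  {AB}: card=400; try (B,hash)→1280, (B,nl_idx)→3200, (A,merge)→4320, (B,merge)→4680, (A,hash)→7280, (A,nl)→16040 …(+1); best=1280 via (B,hash)
  {AD}: card=4000; try (D,hash)→2480, (A,merge)→5080, (D,merge)→5360, (D,nl_idx)→7200, (A,hash)→7440, (A,nl)→48120 …(+1); best=2480 via (D,hash)
  {BC}: card=400; try (B,hash)→720, (B,nl_idx)→1240, (C,merge)→1280, (B,merge)→1360, (C,hash)→1760, (C,nl)→4840 …(+1); best=720 via (B,hash)
  {ABE}: card=400; try (E,hash)→1880, (B,hash)→1880, (E,nl_idx)→3680, (B,nl_idx)→3800, (B,merge)→5280, (E,merge)→5400 …(+2); best=1880 via (E,hash)
  {ADE}: card=4000; try (D,hash)→3080, (D,merge)→5960, (E,hash)→6680, (D,nl_idx)→7800, (E,nl_idx)→26480, (D,nl)→49000 …(+2); best=3080 via (D,hash)
  {ABD}: card=4000; try (D,hash)→3360, (D,merge)→6240, (B,hash)→6960, (D,nl_idx)→8080, (B,nl_idx)→30480, (D,nl)→49280 …(+2); best=3360 via (D,hash)
  {ABC}: card=4000; try (C,hash)→3360, (C,merge)→6240, (A,hash)→8320, (A,merge)→8720, (C,nl)→49280, (A,nl)→160720; best=3360 via (C,hash)
  {ABDE}: card=4000; try (D,hash)→3960, (D,merge)→6840, (E,hash)→7560, (B,hash)→7560, (D,nl_idx)→8680, (E,nl_idx)→27360 …(+6); best=3960 via (D,hash)
  {ABCE}: card=4000; try (C,hash)→3960, (C,merge)→6840, (E,hash)→7560, (E,nl_idx)→27360, (C,nl)→49880, (E,merge)→55480 …(+1); best=3960 via (C,hash)
  {ABCD}: card=40000; try (D,hash)→9040, (C,hash)→9040, (D,merge)→56320, (C,merge)→56320, (D,nl_idx)→71360, (D,nl)→483360 …(+1); best=9040 via (D,hash)
  {ABCDE}: card=40000; try (D,hash)→9640, (C,hash)→9640, (E,hash)→49240, (D,merge)→56920, (C,merge)→56920, (D,nl_idx)→71960 …(+5); best=9640 via (D,hash)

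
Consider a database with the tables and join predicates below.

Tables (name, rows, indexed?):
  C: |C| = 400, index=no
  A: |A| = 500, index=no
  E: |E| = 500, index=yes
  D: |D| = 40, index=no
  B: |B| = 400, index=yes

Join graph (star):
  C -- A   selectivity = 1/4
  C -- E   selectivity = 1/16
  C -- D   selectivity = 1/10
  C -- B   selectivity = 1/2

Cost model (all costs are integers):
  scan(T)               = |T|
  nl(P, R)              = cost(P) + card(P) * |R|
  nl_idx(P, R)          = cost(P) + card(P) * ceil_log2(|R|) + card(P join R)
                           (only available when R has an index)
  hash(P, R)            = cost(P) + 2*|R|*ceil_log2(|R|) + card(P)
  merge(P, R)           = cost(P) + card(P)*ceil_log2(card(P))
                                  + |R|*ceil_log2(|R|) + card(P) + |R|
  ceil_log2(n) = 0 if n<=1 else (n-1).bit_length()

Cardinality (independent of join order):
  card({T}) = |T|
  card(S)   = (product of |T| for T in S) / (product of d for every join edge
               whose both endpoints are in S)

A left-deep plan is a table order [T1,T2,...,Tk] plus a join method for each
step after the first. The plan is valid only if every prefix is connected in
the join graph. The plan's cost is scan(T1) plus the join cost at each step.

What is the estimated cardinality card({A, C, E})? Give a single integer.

Tables in S: A(500), C(400), E(500)
Edges inside S: C-A(d=4), C-E(d=16)
numerator = 500 * 400 * 500 = 100000000
denominator = 4 * 16 = 64
card(S) = 100000000 / 64 = 1562500

1562500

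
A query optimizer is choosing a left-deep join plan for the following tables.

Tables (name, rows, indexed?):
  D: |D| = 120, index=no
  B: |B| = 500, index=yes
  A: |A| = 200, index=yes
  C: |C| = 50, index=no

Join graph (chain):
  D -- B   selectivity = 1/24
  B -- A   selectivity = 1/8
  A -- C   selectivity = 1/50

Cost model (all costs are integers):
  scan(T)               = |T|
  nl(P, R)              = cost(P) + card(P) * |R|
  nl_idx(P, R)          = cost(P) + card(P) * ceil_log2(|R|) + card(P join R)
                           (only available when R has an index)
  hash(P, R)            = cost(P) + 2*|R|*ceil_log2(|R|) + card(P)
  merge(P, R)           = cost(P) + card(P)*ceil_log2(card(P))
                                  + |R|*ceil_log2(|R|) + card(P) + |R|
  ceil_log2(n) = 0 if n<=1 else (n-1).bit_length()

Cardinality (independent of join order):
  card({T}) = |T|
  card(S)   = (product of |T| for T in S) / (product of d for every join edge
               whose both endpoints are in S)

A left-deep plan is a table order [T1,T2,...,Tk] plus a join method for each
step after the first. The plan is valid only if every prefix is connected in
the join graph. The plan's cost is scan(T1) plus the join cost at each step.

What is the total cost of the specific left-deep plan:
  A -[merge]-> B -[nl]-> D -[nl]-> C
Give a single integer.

4632000

step 1: scan A: cost=200, card=200
step 2: join B via merge
    card(P join B) = 200*500/(8) = 12500
    cost = 200 + 200*8 + 500*9 + 200 + 500 = 7000
step 3: join D via nl
    card(P join D) = 12500*120/(24) = 62500
    cost = 7000 + 12500*120 = 1507000
step 4: join C via nl
    card(P join C) = 62500*50/(50) = 62500
    cost = 1507000 + 62500*50 = 4632000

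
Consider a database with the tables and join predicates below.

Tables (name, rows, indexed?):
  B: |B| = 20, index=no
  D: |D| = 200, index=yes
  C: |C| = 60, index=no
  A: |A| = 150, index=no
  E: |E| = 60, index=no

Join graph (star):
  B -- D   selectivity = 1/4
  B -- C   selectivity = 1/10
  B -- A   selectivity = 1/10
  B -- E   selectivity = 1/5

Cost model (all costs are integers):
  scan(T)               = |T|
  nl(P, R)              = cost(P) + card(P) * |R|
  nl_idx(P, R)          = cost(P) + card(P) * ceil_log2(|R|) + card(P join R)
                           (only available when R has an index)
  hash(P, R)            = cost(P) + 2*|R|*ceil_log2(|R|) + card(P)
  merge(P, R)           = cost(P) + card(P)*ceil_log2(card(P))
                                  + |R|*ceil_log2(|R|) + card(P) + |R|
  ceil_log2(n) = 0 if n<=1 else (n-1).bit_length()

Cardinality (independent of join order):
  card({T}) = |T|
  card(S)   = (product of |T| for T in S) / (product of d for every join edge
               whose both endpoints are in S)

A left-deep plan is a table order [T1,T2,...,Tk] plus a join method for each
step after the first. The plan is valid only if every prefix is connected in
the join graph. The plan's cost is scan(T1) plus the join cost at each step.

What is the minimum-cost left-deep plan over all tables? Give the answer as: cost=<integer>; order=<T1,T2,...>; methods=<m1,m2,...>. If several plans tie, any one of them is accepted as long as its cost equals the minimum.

Selinger DP (subsets sized 1..n):
  {B}: scan cost=20, card=20
  {D}: scan cost=200, card=200
  {C}: scan cost=60, card=60
  {A}: scan cost=150, card=150
  {E}: scan cost=60, card=60
  {BD}: card=1000; try (B,hash)→600, (D,nl_idx)→1180, (D,merge)→1940, (B,merge)→2120, (D,hash)→3240, (D,nl)→4020 …(+1); best=600 via (B,hash)
  {BC}: card=120; try (B,hash)→320, (C,merge)→560, (B,merge)→600, (C,hash)→760, (C,nl)→1220, (B,nl)→1260; best=320 via (B,hash)
  {AB}: card=300; try (B,hash)→500, (A,merge)→1490, (B,merge)→1620, (A,hash)→2440, (A,nl)→3020, (B,nl)→3150; best=500 via (B,hash)
  {BE}: card=240; try (B,hash)→320, (E,merge)→560, (B,merge)→600, (E,hash)→760, (E,nl)→1220, (B,nl)→1260; best=320 via (B,hash)
  {BCD}: card=6000; try (C,hash)→2320, (D,merge)→3080, (D,hash)→3640, (D,nl_idx)→7280, (C,merge)→12020, (D,nl)→24320 …(+1); best=2320 via (C,hash)
  {ABD}: card=15000; try (D,hash)→4000, (A,hash)→4000, (D,merge)→5300, (A,merge)→12950, (D,nl_idx)→17900, (D,nl)→60500 …(+1); best=4000 via (D,hash)
  {BDE}: card=12000; try (E,hash)→2320, (D,hash)→3760, (D,merge)→4280, (E,merge)→12020, (D,nl_idx)→14240, (D,nl)→48320 …(+1); best=2320 via (E,hash)
  {ABC}: card=1800; try (C,hash)→1520, (A,merge)→2630, (A,hash)→2840, (C,merge)→3920, (A,nl)→18320, (C,nl)→18500; best=1520 via (C,hash)
  {BCE}: card=1440; try (E,hash)→1160, (C,hash)→1280, (E,merge)→1700, (C,merge)→2900, (E,nl)→7520, (C,nl)→14720; best=1160 via (E,hash)
  {ABE}: card=3600; try (E,hash)→1520, (A,hash)→2960, (A,merge)→3830, (E,merge)→3920, (E,nl)→18500, (A,nl)→36320; best=1520 via (E,hash)
  {ABCD}: card=90000; try (D,hash)→6520, (A,hash)→10720, (C,hash)→19720, (D,merge)→24920, (A,merge)→87670, (D,nl_idx)→105920 …(+4); best=6520 via (D,hash)
  {BCDE}: card=72000; try (D,hash)→5800, (E,hash)→9040, (C,hash)→15040, (D,merge)→20240, (D,nl_idx)→84680, (E,merge)→86740 …(+4); best=5800 via (D,hash)
  {ABDE}: card=180000; try (D,hash)→8320, (A,hash)→16720, (E,hash)→19720, (D,merge)→50120, (A,merge)→183670, (D,nl_idx)→210320 …(+4); best=8320 via (D,hash)
  {ABCE}: card=21600; try (E,hash)→4040, (A,hash)→5000, (C,hash)→5840, (A,merge)→19790, (E,merge)→23540, (C,merge)→48740 …(+3); best=4040 via (E,hash)
  {ABCDE}: card=1080000; try (D,hash)→28840, (A,hash)→80200, (E,hash)→97240, (C,hash)→189040, (D,merge)→351440, (D,nl_idx)→1256840 …(+7); best=28840 via (D,hash)

cost=28840; order=A,B,C,E,D; methods=hash,hash,hash,hash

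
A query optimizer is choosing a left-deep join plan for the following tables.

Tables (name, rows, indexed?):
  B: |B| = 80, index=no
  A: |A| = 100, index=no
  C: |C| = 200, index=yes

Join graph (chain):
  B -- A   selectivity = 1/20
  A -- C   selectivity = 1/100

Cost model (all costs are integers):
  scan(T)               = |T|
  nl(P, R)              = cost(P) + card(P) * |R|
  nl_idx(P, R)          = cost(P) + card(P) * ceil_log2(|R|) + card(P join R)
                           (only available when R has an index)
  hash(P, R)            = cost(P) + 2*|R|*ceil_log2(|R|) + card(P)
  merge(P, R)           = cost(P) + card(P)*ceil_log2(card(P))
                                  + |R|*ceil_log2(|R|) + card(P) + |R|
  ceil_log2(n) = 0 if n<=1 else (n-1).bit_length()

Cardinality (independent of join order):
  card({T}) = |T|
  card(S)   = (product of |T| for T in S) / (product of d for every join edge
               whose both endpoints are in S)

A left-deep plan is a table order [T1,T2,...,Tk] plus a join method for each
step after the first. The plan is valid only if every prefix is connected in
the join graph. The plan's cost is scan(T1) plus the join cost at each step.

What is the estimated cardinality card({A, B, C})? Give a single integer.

Tables in S: A(100), B(80), C(200)
Edges inside S: B-A(d=20), A-C(d=100)
numerator = 100 * 80 * 200 = 1600000
denominator = 20 * 100 = 2000
card(S) = 1600000 / 2000 = 800

800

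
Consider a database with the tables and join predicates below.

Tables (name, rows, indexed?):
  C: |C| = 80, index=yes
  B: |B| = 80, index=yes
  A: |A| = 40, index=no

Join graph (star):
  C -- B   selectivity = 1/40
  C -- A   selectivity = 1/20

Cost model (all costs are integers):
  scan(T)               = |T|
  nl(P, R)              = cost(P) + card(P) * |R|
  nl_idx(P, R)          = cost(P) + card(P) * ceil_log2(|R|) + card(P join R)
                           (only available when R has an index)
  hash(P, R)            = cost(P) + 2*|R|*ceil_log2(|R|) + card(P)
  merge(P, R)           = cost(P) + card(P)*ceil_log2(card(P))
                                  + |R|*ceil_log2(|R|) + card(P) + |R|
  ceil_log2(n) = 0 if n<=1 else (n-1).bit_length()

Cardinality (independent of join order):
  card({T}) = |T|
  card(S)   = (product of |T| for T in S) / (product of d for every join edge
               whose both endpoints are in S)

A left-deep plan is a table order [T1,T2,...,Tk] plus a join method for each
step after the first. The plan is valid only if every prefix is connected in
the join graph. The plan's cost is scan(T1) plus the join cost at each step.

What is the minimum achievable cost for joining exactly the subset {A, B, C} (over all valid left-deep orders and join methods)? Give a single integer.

Selinger DP over subsets of {A,B,C}:
  {C}: scan cost=80, card=80
  {B}: scan cost=80, card=80
  {A}: scan cost=40, card=40
  {BC}: card=160; try (C,nl_idx)→800, (B,nl_idx)→800, (C,hash)→1280, (B,hash)→1280, (C,merge)→1360, (B,merge)→1360 …(+2); best=800 via (C,nl_idx)
  {AC}: card=160; try (C,nl_idx)→480, (A,hash)→640, (C,merge)→960, (A,merge)→1000, (C,hash)→1200, (C,nl)→3240 …(+1); best=480 via (C,nl_idx)
  {ABC}: card=320; try (A,hash)→1440, (B,hash)→1760, (B,nl_idx)→1920, (A,merge)→2520, (B,merge)→2560, (A,nl)→7200 …(+1); best=1440 via (A,hash)

1440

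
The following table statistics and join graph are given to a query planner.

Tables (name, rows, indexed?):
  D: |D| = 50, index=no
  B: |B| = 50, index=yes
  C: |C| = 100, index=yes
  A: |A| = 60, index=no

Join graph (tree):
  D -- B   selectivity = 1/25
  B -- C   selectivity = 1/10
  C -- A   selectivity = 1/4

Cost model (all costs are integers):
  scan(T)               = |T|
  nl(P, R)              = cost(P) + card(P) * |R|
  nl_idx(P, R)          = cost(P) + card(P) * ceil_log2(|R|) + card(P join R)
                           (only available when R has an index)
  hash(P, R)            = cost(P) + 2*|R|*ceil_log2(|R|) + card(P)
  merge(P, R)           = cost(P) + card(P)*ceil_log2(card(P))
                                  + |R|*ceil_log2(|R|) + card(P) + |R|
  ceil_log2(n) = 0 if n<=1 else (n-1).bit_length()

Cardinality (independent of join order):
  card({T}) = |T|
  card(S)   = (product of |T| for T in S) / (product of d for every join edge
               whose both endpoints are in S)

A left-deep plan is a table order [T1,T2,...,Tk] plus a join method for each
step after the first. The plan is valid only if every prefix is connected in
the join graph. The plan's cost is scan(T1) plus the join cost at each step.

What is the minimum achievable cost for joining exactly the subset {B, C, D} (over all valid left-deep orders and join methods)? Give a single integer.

1900

Selinger DP over subsets of {B,C,D}:
  {D}: scan cost=50, card=50
  {B}: scan cost=50, card=50
  {C}: scan cost=100, card=100
  {BD}: card=100; try (B,nl_idx)→450, (D,hash)→700, (B,hash)→700, (D,merge)→750, (B,merge)→750, (D,nl)→2550 …(+1); best=450 via (B,nl_idx)
  {BC}: card=500; try (B,hash)→800, (C,nl_idx)→900, (C,merge)→1200, (B,nl_idx)→1200, (B,merge)→1250, (C,hash)→1500 …(+2); best=800 via (B,hash)
  {BCD}: card=1000; try (D,hash)→1900, (C,hash)→1950, (C,merge)→2050, (C,nl_idx)→2150, (D,merge)→6150, (C,nl)→10450 …(+1); best=1900 via (D,hash)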